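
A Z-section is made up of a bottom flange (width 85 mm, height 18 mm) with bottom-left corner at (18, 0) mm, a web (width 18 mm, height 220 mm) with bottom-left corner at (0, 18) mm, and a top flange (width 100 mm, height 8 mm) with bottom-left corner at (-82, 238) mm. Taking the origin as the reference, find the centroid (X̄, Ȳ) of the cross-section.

bottom flange: A = 85 × 18 = 1530.00, centroid at (60.50, 9.00).
web: A = 18 × 220 = 3960.00, centroid at (9.00, 128.00).
top flange: A = 100 × 8 = 800.00, centroid at (-32.00, 242.00).
ΣA = 6290.00 mm², ΣAX̄ = 102605.00 mm³, ΣAȲ = 714250.00 mm³.
X̄ = 102605.00/6290.00 = 16.31 mm; Ȳ = 714250.00/6290.00 = 113.55 mm.

X̄ = 16.31 mm, Ȳ = 113.55 mm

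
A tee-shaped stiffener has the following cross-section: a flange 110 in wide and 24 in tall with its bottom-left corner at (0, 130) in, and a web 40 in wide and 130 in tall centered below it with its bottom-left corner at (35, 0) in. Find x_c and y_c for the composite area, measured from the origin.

x_c = 55.00 in, y_c = 90.93 in

web: A = 40 × 130 = 5200.00, centroid at (55.00, 65.00).
flange: A = 110 × 24 = 2640.00, centroid at (55.00, 142.00).
ΣA = 7840.00 in², ΣAx_c = 431200.00 in³, ΣAy_c = 712880.00 in³.
x_c = 431200.00/7840.00 = 55.00 in; y_c = 712880.00/7840.00 = 90.93 in.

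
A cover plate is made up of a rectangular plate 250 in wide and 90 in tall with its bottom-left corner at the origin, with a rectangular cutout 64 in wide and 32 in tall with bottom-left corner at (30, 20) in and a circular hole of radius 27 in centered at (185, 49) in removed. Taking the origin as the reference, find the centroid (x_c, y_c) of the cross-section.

plate: A = 250 × 90 = 22500.00, centroid at (125.00, 45.00).
hole 1: A = −(64 × 32) = -2048.00, centroid at (62.00, 36.00).
hole 2: A = −π·27² = -2290.22, centroid at (185.00, 49.00).
ΣA = 18161.78 in², ΣAx_c = 2261833.11 in³, ΣAy_c = 826551.17 in³.
x_c = 2261833.11/18161.78 = 124.54 in; y_c = 826551.17/18161.78 = 45.51 in.

x_c = 124.54 in, y_c = 45.51 in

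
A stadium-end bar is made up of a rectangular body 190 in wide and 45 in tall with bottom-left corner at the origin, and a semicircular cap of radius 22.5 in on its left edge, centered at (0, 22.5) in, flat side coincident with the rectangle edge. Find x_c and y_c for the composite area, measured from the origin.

x_c = 86.10 in, y_c = 22.50 in

rectangular body: A = 190 × 45 = 8550.00, centroid at (95.00, 22.50).
semicircular end: A = ½π·22.5² = 795.22, centroid at (-9.55, 22.50).
ΣA = 9345.22 in², ΣAx_c = 804656.25 in³, ΣAy_c = 210267.35 in³.
x_c = 804656.25/9345.22 = 86.10 in; y_c = 210267.35/9345.22 = 22.50 in.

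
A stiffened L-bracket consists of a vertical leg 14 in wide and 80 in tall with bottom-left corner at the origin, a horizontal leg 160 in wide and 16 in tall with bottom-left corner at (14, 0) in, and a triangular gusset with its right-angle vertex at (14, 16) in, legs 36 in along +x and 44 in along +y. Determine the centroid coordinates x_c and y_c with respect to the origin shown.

x_c = 60.17 in, y_c = 20.03 in

Part | A | x̄ᵢ | ȳᵢ | A·x̄ᵢ | A·ȳᵢ
vertical leg | 1120.00 | 7.00 | 40.00 | 7840.00 | 44800.00
horizontal leg | 2560.00 | 94.00 | 8.00 | 240640.00 | 20480.00
gusset | 792.00 | 26.00 | 30.67 | 20592.00 | 24288.00
Σ | 4472.00 |  |  | 269072.00 | 89568.00
x_c = 269072.00 / 4472.00 = 60.17 in
y_c = 89568.00 / 4472.00 = 20.03 in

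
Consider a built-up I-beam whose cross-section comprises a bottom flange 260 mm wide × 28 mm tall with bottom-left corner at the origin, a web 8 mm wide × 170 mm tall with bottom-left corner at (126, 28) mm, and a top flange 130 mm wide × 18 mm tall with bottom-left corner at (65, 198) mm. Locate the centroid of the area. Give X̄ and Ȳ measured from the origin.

Part | A | x̄ᵢ | ȳᵢ | A·x̄ᵢ | A·ȳᵢ
bottom flange | 7280.00 | 130.00 | 14.00 | 946400.00 | 101920.00
web | 1360.00 | 130.00 | 113.00 | 176800.00 | 153680.00
top flange | 2340.00 | 130.00 | 207.00 | 304200.00 | 484380.00
Σ | 10980.00 |  |  | 1427400.00 | 739980.00
X̄ = 1427400.00 / 10980.00 = 130.00 mm
Ȳ = 739980.00 / 10980.00 = 67.39 mm

X̄ = 130.00 mm, Ȳ = 67.39 mm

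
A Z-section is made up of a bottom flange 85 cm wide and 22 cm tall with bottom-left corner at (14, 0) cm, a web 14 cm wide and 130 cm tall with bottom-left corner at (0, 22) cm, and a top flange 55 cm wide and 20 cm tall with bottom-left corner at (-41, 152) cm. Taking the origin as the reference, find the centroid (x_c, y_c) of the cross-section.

x_c = 21.62 cm, y_c = 74.55 cm

bottom flange: A = 85 × 22 = 1870.00, centroid at (56.50, 11.00).
web: A = 14 × 130 = 1820.00, centroid at (7.00, 87.00).
top flange: A = 55 × 20 = 1100.00, centroid at (-13.50, 162.00).
ΣA = 4790.00 cm², ΣAx_c = 103545.00 cm³, ΣAy_c = 357110.00 cm³.
x_c = 103545.00/4790.00 = 21.62 cm; y_c = 357110.00/4790.00 = 74.55 cm.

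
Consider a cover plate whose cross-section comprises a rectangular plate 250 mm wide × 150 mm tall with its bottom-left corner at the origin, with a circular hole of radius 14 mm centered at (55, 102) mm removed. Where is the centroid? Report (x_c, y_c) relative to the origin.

Part | A | x̄ᵢ | ȳᵢ | A·x̄ᵢ | A·ȳᵢ
plate | 37500.00 | 125.00 | 75.00 | 4687500.00 | 2812500.00
hole | -615.75 | 55.00 | 102.00 | -33866.37 | -62806.72
Σ | 36884.25 |  |  | 4653633.63 | 2749693.28
x_c = 4653633.63 / 36884.25 = 126.17 mm
y_c = 2749693.28 / 36884.25 = 74.55 mm

x_c = 126.17 mm, y_c = 74.55 mm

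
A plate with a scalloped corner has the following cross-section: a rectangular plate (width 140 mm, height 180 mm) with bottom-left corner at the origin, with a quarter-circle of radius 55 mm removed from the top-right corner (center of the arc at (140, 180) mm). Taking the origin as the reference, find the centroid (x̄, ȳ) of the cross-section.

plate: A = 140 × 180 = 25200.00, centroid at (70.00, 90.00).
removed quarter-circle: A = −¼π·55² = -2375.83, centroid at (116.66, 156.66).
ΣA = 22824.17 mm², ΣAx̄ = 1486842.21 mm³, ΣAȳ = 1895809.03 mm³.
x̄ = 1486842.21/22824.17 = 65.14 mm; ȳ = 1895809.03/22824.17 = 83.06 mm.

x̄ = 65.14 mm, ȳ = 83.06 mm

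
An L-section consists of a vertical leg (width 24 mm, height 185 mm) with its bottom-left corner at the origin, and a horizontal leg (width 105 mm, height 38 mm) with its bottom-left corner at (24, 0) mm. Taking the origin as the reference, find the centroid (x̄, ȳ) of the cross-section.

x̄ = 42.53 mm, ȳ = 57.71 mm

vertical leg: A = 24 × 185 = 4440.00, centroid at (12.00, 92.50).
horizontal leg: A = 105 × 38 = 3990.00, centroid at (76.50, 19.00).
ΣA = 8430.00 mm²
ΣAx̄ = (4440.00)(12.00) + (3990.00)(76.50) = 358515.00 mm³
ΣAȳ = (4440.00)(92.50) + (3990.00)(19.00) = 486510.00 mm³
x̄ = 358515.00 / 8430.00 = 42.53 mm
ȳ = 486510.00 / 8430.00 = 57.71 mm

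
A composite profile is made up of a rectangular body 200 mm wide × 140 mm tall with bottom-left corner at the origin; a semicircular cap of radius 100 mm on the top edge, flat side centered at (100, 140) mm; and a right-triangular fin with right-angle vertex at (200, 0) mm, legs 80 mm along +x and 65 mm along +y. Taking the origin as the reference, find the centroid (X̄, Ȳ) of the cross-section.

rectangular body: A = 200 × 140 = 28000.00, centroid at (100.00, 70.00).
semicircular top: A = ½π·100² = 15707.96, centroid at (100.00, 182.44).
triangular fin: A = ½·80·65 = 2600.00, centroid at (226.67, 21.67).
ΣA = 46307.96 mm², ΣAX̄ = 4960129.66 mm³, ΣAȲ = 4882114.86 mm³.
X̄ = 4960129.66/46307.96 = 107.11 mm; Ȳ = 4882114.86/46307.96 = 105.43 mm.

X̄ = 107.11 mm, Ȳ = 105.43 mm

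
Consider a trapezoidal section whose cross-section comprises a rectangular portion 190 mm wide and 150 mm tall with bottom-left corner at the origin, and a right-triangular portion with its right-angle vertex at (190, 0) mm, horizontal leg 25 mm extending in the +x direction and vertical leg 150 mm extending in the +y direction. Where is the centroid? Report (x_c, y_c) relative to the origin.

x_c = 101.38 mm, y_c = 73.46 mm

rectangular portion: A = 190 × 150 = 28500.00, centroid at (95.00, 75.00).
triangular portion: A = ½·25·150 = 1875.00, centroid at (198.33, 50.00).
ΣA = 30375.00 mm², ΣAx_c = 3079375.00 mm³, ΣAy_c = 2231250.00 mm³.
x_c = 3079375.00/30375.00 = 101.38 mm; y_c = 2231250.00/30375.00 = 73.46 mm.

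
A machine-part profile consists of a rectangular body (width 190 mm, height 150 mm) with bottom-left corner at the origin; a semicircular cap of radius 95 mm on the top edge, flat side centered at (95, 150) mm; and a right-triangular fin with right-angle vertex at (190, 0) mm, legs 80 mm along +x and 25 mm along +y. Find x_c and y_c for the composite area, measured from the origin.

x_c = 97.79 mm, y_c = 110.90 mm

rectangular body: A = 190 × 150 = 28500.00, centroid at (95.00, 75.00).
semicircular top: A = ½π·95² = 14176.44, centroid at (95.00, 190.32).
triangular fin: A = ½·80·25 = 1000.00, centroid at (216.67, 8.33).
ΣA = 43676.44 mm²
ΣAx_c = (28500.00)(95.00) + (14176.44)(95.00) + (1000.00)(216.67) = 4270928.17 mm³
ΣAy_c = (28500.00)(75.00) + (14176.44)(190.32) + (1000.00)(8.33) = 4843882.19 mm³
x_c = 4270928.17 / 43676.44 = 97.79 mm
y_c = 4843882.19 / 43676.44 = 110.90 mm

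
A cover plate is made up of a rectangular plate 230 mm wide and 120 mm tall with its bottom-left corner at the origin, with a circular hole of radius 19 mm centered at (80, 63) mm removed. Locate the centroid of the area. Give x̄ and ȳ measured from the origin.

Part | A | x̄ᵢ | ȳᵢ | A·x̄ᵢ | A·ȳᵢ
plate | 27600.00 | 115.00 | 60.00 | 3174000.00 | 1656000.00
hole | -1134.11 | 80.00 | 63.00 | -90729.20 | -71449.24
Σ | 26465.89 |  |  | 3083270.80 | 1584550.76
x̄ = 3083270.80 / 26465.89 = 116.50 mm
ȳ = 1584550.76 / 26465.89 = 59.87 mm

x̄ = 116.50 mm, ȳ = 59.87 mm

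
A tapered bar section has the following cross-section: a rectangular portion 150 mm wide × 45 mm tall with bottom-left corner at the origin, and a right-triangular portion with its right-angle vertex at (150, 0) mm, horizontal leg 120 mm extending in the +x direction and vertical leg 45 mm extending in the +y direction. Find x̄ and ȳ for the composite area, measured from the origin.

rectangular portion: A = 150 × 45 = 6750.00, centroid at (75.00, 22.50).
triangular portion: A = ½·120·45 = 2700.00, centroid at (190.00, 15.00).
ΣA = 9450.00 mm², ΣAx̄ = 1019250.00 mm³, ΣAȳ = 192375.00 mm³.
x̄ = 1019250.00/9450.00 = 107.86 mm; ȳ = 192375.00/9450.00 = 20.36 mm.

x̄ = 107.86 mm, ȳ = 20.36 mm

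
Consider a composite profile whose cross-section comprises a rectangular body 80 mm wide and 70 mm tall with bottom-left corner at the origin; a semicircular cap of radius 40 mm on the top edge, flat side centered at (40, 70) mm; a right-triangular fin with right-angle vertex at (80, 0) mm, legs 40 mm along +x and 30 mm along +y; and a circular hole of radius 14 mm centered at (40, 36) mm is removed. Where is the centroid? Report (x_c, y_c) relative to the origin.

rectangular body: A = 80 × 70 = 5600.00, centroid at (40.00, 35.00).
semicircular top: A = ½π·40² = 2513.27, centroid at (40.00, 86.98).
triangular fin: A = ½·40·30 = 600.00, centroid at (93.33, 10.00).
hole: A = −π·14² = -615.75, centroid at (40.00, 36.00).
ΣA = 8097.52 mm²
ΣAx_c = (5600.00)(40.00) + (2513.27)(40.00) + (600.00)(93.33) + (-615.75)(40.00) = 355900.88 mm³
ΣAy_c = (5600.00)(35.00) + (2513.27)(86.98) + (600.00)(10.00) + (-615.75)(36.00) = 398428.78 mm³
x_c = 355900.88 / 8097.52 = 43.95 mm
y_c = 398428.78 / 8097.52 = 49.20 mm

x_c = 43.95 mm, y_c = 49.20 mm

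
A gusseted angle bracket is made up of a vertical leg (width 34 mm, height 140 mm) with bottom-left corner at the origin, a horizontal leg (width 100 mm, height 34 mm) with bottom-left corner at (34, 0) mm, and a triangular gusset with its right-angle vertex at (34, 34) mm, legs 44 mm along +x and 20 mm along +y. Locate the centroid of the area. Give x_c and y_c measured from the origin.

vertical leg: A = 34 × 140 = 4760.00, centroid at (17.00, 70.00).
horizontal leg: A = 100 × 34 = 3400.00, centroid at (84.00, 17.00).
gusset: A = ½·44·20 = 440.00, centroid at (48.67, 40.67).
ΣA = 8600.00 mm², ΣAx_c = 387933.33 mm³, ΣAy_c = 408893.33 mm³.
x_c = 387933.33/8600.00 = 45.11 mm; y_c = 408893.33/8600.00 = 47.55 mm.

x_c = 45.11 mm, y_c = 47.55 mm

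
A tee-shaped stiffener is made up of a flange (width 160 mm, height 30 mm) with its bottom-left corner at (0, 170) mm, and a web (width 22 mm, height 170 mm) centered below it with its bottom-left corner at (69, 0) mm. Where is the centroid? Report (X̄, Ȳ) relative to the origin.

web: A = 22 × 170 = 3740.00, centroid at (80.00, 85.00).
flange: A = 160 × 30 = 4800.00, centroid at (80.00, 185.00).
ΣA = 8540.00 mm²
ΣAX̄ = (3740.00)(80.00) + (4800.00)(80.00) = 683200.00 mm³
ΣAȲ = (3740.00)(85.00) + (4800.00)(185.00) = 1205900.00 mm³
X̄ = 683200.00 / 8540.00 = 80.00 mm
Ȳ = 1205900.00 / 8540.00 = 141.21 mm

X̄ = 80.00 mm, Ȳ = 141.21 mm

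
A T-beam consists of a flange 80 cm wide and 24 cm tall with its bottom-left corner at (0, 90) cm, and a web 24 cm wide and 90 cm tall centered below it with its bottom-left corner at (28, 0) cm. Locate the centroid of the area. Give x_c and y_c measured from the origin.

Part | A | x̄ᵢ | ȳᵢ | A·x̄ᵢ | A·ȳᵢ
web | 2160.00 | 40.00 | 45.00 | 86400.00 | 97200.00
flange | 1920.00 | 40.00 | 102.00 | 76800.00 | 195840.00
Σ | 4080.00 |  |  | 163200.00 | 293040.00
x_c = 163200.00 / 4080.00 = 40.00 cm
y_c = 293040.00 / 4080.00 = 71.82 cm

x_c = 40.00 cm, y_c = 71.82 cm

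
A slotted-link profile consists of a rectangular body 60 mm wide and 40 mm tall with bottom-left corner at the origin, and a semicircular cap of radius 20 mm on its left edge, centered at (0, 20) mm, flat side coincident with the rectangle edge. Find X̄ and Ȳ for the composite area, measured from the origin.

rectangular body: A = 60 × 40 = 2400.00, centroid at (30.00, 20.00).
semicircular end: A = ½π·20² = 628.32, centroid at (-8.49, 20.00).
ΣA = 3028.32 mm²
ΣAX̄ = (2400.00)(30.00) + (628.32)(-8.49) = 66666.67 mm³
ΣAȲ = (2400.00)(20.00) + (628.32)(20.00) = 60566.37 mm³
X̄ = 66666.67 / 3028.32 = 22.01 mm
Ȳ = 60566.37 / 3028.32 = 20.00 mm

X̄ = 22.01 mm, Ȳ = 20.00 mm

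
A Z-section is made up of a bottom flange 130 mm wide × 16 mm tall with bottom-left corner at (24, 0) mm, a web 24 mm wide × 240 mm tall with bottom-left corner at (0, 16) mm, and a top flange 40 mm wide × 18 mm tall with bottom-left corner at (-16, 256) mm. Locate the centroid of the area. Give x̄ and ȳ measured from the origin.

x̄ = 30.04 mm, ȳ = 115.75 mm

Part | A | x̄ᵢ | ȳᵢ | A·x̄ᵢ | A·ȳᵢ
bottom flange | 2080.00 | 89.00 | 8.00 | 185120.00 | 16640.00
web | 5760.00 | 12.00 | 136.00 | 69120.00 | 783360.00
top flange | 720.00 | 4.00 | 265.00 | 2880.00 | 190800.00
Σ | 8560.00 |  |  | 257120.00 | 990800.00
x̄ = 257120.00 / 8560.00 = 30.04 mm
ȳ = 990800.00 / 8560.00 = 115.75 mm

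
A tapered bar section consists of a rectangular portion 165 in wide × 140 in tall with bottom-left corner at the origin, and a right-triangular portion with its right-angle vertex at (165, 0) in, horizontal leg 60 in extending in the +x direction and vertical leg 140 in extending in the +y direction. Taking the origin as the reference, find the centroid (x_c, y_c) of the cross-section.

x_c = 98.27 in, y_c = 66.41 in

rectangular portion: A = 165 × 140 = 23100.00, centroid at (82.50, 70.00).
triangular portion: A = ½·60·140 = 4200.00, centroid at (185.00, 46.67).
ΣA = 27300.00 in²
ΣAx_c = (23100.00)(82.50) + (4200.00)(185.00) = 2682750.00 in³
ΣAy_c = (23100.00)(70.00) + (4200.00)(46.67) = 1813000.00 in³
x_c = 2682750.00 / 27300.00 = 98.27 in
y_c = 1813000.00 / 27300.00 = 66.41 in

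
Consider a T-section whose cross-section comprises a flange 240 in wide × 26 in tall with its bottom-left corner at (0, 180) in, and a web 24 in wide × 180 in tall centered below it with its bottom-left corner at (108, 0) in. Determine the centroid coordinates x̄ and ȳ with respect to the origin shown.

x̄ = 120.00 in, ȳ = 150.86 in

web: A = 24 × 180 = 4320.00, centroid at (120.00, 90.00).
flange: A = 240 × 26 = 6240.00, centroid at (120.00, 193.00).
ΣA = 10560.00 in²
ΣAx̄ = (4320.00)(120.00) + (6240.00)(120.00) = 1267200.00 in³
ΣAȳ = (4320.00)(90.00) + (6240.00)(193.00) = 1593120.00 in³
x̄ = 1267200.00 / 10560.00 = 120.00 in
ȳ = 1593120.00 / 10560.00 = 150.86 in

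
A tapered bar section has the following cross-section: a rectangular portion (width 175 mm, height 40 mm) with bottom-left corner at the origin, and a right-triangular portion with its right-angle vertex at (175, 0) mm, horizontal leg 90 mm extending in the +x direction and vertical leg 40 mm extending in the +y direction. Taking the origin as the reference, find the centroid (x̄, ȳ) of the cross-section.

rectangular portion: A = 175 × 40 = 7000.00, centroid at (87.50, 20.00).
triangular portion: A = ½·90·40 = 1800.00, centroid at (205.00, 13.33).
ΣA = 8800.00 mm²
ΣAx̄ = (7000.00)(87.50) + (1800.00)(205.00) = 981500.00 mm³
ΣAȳ = (7000.00)(20.00) + (1800.00)(13.33) = 164000.00 mm³
x̄ = 981500.00 / 8800.00 = 111.53 mm
ȳ = 164000.00 / 8800.00 = 18.64 mm

x̄ = 111.53 mm, ȳ = 18.64 mm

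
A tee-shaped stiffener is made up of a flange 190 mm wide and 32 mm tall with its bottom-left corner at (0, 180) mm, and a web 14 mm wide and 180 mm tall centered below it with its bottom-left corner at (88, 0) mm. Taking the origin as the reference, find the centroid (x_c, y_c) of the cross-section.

x_c = 95.00 mm, y_c = 164.94 mm

web: A = 14 × 180 = 2520.00, centroid at (95.00, 90.00).
flange: A = 190 × 32 = 6080.00, centroid at (95.00, 196.00).
ΣA = 8600.00 mm²
ΣAx_c = (2520.00)(95.00) + (6080.00)(95.00) = 817000.00 mm³
ΣAy_c = (2520.00)(90.00) + (6080.00)(196.00) = 1418480.00 mm³
x_c = 817000.00 / 8600.00 = 95.00 mm
y_c = 1418480.00 / 8600.00 = 164.94 mm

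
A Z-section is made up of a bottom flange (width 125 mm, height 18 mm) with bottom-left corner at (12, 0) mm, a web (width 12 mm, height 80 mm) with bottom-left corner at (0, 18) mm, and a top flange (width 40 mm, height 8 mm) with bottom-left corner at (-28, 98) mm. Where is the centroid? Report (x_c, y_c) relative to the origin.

Part | A | x̄ᵢ | ȳᵢ | A·x̄ᵢ | A·ȳᵢ
bottom flange | 2250.00 | 74.50 | 9.00 | 167625.00 | 20250.00
web | 960.00 | 6.00 | 58.00 | 5760.00 | 55680.00
top flange | 320.00 | -8.00 | 102.00 | -2560.00 | 32640.00
Σ | 3530.00 |  |  | 170825.00 | 108570.00
x_c = 170825.00 / 3530.00 = 48.39 mm
y_c = 108570.00 / 3530.00 = 30.76 mm

x_c = 48.39 mm, y_c = 30.76 mm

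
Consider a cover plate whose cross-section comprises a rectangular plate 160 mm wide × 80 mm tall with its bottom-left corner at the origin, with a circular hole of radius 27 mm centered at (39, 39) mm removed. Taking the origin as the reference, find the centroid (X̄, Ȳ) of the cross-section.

plate: A = 160 × 80 = 12800.00, centroid at (80.00, 40.00).
hole: A = −π·27² = -2290.22, centroid at (39.00, 39.00).
ΣA = 10509.78 mm², ΣAX̄ = 934681.38 mm³, ΣAȲ = 422681.38 mm³.
X̄ = 934681.38/10509.78 = 88.93 mm; Ȳ = 422681.38/10509.78 = 40.22 mm.

X̄ = 88.93 mm, Ȳ = 40.22 mm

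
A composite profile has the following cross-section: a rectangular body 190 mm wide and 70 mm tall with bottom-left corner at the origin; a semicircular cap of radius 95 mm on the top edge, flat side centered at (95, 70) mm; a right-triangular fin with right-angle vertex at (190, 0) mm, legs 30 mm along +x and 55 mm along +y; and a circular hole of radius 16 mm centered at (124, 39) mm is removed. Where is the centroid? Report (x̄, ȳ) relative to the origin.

rectangular body: A = 190 × 70 = 13300.00, centroid at (95.00, 35.00).
semicircular top: A = ½π·95² = 14176.44, centroid at (95.00, 110.32).
triangular fin: A = ½·30·55 = 825.00, centroid at (200.00, 18.33).
hole: A = −π·16² = -804.25, centroid at (124.00, 39.00).
ΣA = 27497.19 mm²
ΣAx̄ = (13300.00)(95.00) + (14176.44)(95.00) + (825.00)(200.00) + (-804.25)(124.00) = 2675534.78 mm³
ΣAȳ = (13300.00)(35.00) + (14176.44)(110.32) + (825.00)(18.33) + (-804.25)(39.00) = 2013193.25 mm³
x̄ = 2675534.78 / 27497.19 = 97.30 mm
ȳ = 2013193.25 / 27497.19 = 73.21 mm

x̄ = 97.30 mm, ȳ = 73.21 mm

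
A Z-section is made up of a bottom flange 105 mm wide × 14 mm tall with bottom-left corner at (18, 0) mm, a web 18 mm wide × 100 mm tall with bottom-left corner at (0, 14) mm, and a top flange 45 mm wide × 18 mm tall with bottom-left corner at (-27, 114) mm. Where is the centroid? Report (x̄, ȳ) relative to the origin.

bottom flange: A = 105 × 14 = 1470.00, centroid at (70.50, 7.00).
web: A = 18 × 100 = 1800.00, centroid at (9.00, 64.00).
top flange: A = 45 × 18 = 810.00, centroid at (-4.50, 123.00).
ΣA = 4080.00 mm², ΣAx̄ = 116190.00 mm³, ΣAȳ = 225120.00 mm³.
x̄ = 116190.00/4080.00 = 28.48 mm; ȳ = 225120.00/4080.00 = 55.18 mm.

x̄ = 28.48 mm, ȳ = 55.18 mm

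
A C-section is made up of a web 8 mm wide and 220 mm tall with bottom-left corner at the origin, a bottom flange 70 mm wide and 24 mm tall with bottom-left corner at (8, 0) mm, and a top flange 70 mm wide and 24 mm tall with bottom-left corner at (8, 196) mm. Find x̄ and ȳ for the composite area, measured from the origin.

x̄ = 29.59 mm, ȳ = 110.00 mm

Part | A | x̄ᵢ | ȳᵢ | A·x̄ᵢ | A·ȳᵢ
web | 1760.00 | 4.00 | 110.00 | 7040.00 | 193600.00
bottom flange | 1680.00 | 43.00 | 12.00 | 72240.00 | 20160.00
top flange | 1680.00 | 43.00 | 208.00 | 72240.00 | 349440.00
Σ | 5120.00 |  |  | 151520.00 | 563200.00
x̄ = 151520.00 / 5120.00 = 29.59 mm
ȳ = 563200.00 / 5120.00 = 110.00 mm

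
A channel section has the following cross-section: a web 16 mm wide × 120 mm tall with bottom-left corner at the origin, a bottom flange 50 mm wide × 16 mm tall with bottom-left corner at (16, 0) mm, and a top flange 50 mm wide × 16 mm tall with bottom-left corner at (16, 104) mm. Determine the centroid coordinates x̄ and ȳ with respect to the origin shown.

x̄ = 23.00 mm, ȳ = 60.00 mm

web: A = 16 × 120 = 1920.00, centroid at (8.00, 60.00).
bottom flange: A = 50 × 16 = 800.00, centroid at (41.00, 8.00).
top flange: A = 50 × 16 = 800.00, centroid at (41.00, 112.00).
ΣA = 3520.00 mm²
ΣAx̄ = (1920.00)(8.00) + (800.00)(41.00) + (800.00)(41.00) = 80960.00 mm³
ΣAȳ = (1920.00)(60.00) + (800.00)(8.00) + (800.00)(112.00) = 211200.00 mm³
x̄ = 80960.00 / 3520.00 = 23.00 mm
ȳ = 211200.00 / 3520.00 = 60.00 mm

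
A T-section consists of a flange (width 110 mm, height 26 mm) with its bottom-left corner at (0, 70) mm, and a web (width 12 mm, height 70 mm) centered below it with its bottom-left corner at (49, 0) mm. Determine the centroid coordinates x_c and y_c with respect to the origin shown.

x_c = 55.00 mm, y_c = 72.10 mm

web: A = 12 × 70 = 840.00, centroid at (55.00, 35.00).
flange: A = 110 × 26 = 2860.00, centroid at (55.00, 83.00).
ΣA = 3700.00 mm², ΣAx_c = 203500.00 mm³, ΣAy_c = 266780.00 mm³.
x_c = 203500.00/3700.00 = 55.00 mm; y_c = 266780.00/3700.00 = 72.10 mm.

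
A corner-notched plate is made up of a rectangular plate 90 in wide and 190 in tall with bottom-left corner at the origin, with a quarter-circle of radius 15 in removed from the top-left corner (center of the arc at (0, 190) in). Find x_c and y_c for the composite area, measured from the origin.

plate: A = 90 × 190 = 17100.00, centroid at (45.00, 95.00).
removed quarter-circle: A = −¼π·15² = -176.71, centroid at (6.37, 183.63).
ΣA = 16923.29 in²
ΣAx_c = (17100.00)(45.00) + (-176.71)(6.37) = 768375.00 in³
ΣAy_c = (17100.00)(95.00) + (-176.71)(183.63) = 1592049.23 in³
x_c = 768375.00 / 16923.29 = 45.40 in
y_c = 1592049.23 / 16923.29 = 94.07 in

x_c = 45.40 in, y_c = 94.07 in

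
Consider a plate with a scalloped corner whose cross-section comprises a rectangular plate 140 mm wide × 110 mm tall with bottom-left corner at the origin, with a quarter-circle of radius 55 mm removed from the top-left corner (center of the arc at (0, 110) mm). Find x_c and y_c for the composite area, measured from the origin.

plate: A = 140 × 110 = 15400.00, centroid at (70.00, 55.00).
removed quarter-circle: A = −¼π·55² = -2375.83, centroid at (23.34, 86.66).
ΣA = 13024.17 mm², ΣAx_c = 1022541.67 mm³, ΣAy_c = 641117.09 mm³.
x_c = 1022541.67/13024.17 = 78.51 mm; y_c = 641117.09/13024.17 = 49.23 mm.

x_c = 78.51 mm, y_c = 49.23 mm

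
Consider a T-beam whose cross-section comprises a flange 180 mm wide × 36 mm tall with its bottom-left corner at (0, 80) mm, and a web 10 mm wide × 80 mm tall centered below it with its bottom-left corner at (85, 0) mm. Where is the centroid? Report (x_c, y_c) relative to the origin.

x_c = 90.00 mm, y_c = 91.63 mm

Part | A | x̄ᵢ | ȳᵢ | A·x̄ᵢ | A·ȳᵢ
web | 800.00 | 90.00 | 40.00 | 72000.00 | 32000.00
flange | 6480.00 | 90.00 | 98.00 | 583200.00 | 635040.00
Σ | 7280.00 |  |  | 655200.00 | 667040.00
x_c = 655200.00 / 7280.00 = 90.00 mm
y_c = 667040.00 / 7280.00 = 91.63 mm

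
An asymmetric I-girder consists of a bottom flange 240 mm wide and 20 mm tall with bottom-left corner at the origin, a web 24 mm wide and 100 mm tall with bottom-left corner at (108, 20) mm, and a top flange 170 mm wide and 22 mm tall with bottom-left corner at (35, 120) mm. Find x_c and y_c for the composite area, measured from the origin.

bottom flange: A = 240 × 20 = 4800.00, centroid at (120.00, 10.00).
web: A = 24 × 100 = 2400.00, centroid at (120.00, 70.00).
top flange: A = 170 × 22 = 3740.00, centroid at (120.00, 131.00).
ΣA = 10940.00 mm²
ΣAx_c = (4800.00)(120.00) + (2400.00)(120.00) + (3740.00)(120.00) = 1312800.00 mm³
ΣAy_c = (4800.00)(10.00) + (2400.00)(70.00) + (3740.00)(131.00) = 705940.00 mm³
x_c = 1312800.00 / 10940.00 = 120.00 mm
y_c = 705940.00 / 10940.00 = 64.53 mm

x_c = 120.00 mm, y_c = 64.53 mm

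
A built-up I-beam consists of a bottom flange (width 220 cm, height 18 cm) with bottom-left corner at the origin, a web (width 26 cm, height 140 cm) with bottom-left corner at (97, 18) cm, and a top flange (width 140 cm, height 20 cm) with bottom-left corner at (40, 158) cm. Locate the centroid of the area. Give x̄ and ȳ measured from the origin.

x̄ = 110.00 cm, ȳ = 79.46 cm

bottom flange: A = 220 × 18 = 3960.00, centroid at (110.00, 9.00).
web: A = 26 × 140 = 3640.00, centroid at (110.00, 88.00).
top flange: A = 140 × 20 = 2800.00, centroid at (110.00, 168.00).
ΣA = 10400.00 cm², ΣAx̄ = 1144000.00 cm³, ΣAȳ = 826360.00 cm³.
x̄ = 1144000.00/10400.00 = 110.00 cm; ȳ = 826360.00/10400.00 = 79.46 cm.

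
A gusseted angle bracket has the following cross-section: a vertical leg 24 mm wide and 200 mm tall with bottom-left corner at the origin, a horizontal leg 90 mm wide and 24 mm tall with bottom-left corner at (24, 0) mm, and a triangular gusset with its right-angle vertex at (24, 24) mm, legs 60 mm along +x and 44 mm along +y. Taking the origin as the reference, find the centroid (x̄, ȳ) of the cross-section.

vertical leg: A = 24 × 200 = 4800.00, centroid at (12.00, 100.00).
horizontal leg: A = 90 × 24 = 2160.00, centroid at (69.00, 12.00).
gusset: A = ½·60·44 = 1320.00, centroid at (44.00, 38.67).
ΣA = 8280.00 mm²
ΣAx̄ = (4800.00)(12.00) + (2160.00)(69.00) + (1320.00)(44.00) = 264720.00 mm³
ΣAȳ = (4800.00)(100.00) + (2160.00)(12.00) + (1320.00)(38.67) = 556960.00 mm³
x̄ = 264720.00 / 8280.00 = 31.97 mm
ȳ = 556960.00 / 8280.00 = 67.27 mm

x̄ = 31.97 mm, ȳ = 67.27 mm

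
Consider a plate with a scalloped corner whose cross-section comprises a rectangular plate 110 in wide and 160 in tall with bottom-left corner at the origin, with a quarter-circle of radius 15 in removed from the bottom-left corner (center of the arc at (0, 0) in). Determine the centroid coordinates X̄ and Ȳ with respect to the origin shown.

plate: A = 110 × 160 = 17600.00, centroid at (55.00, 80.00).
removed quarter-circle: A = −¼π·15² = -176.71, centroid at (6.37, 6.37).
ΣA = 17423.29 in²
ΣAX̄ = (17600.00)(55.00) + (-176.71)(6.37) = 966875.00 in³
ΣAȲ = (17600.00)(80.00) + (-176.71)(6.37) = 1406875.00 in³
X̄ = 966875.00 / 17423.29 = 55.49 in
Ȳ = 1406875.00 / 17423.29 = 80.75 in

X̄ = 55.49 in, Ȳ = 80.75 in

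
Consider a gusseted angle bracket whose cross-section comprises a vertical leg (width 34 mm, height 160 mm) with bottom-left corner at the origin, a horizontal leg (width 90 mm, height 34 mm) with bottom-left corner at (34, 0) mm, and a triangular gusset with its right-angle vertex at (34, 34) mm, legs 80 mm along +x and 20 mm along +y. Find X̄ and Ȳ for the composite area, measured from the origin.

vertical leg: A = 34 × 160 = 5440.00, centroid at (17.00, 80.00).
horizontal leg: A = 90 × 34 = 3060.00, centroid at (79.00, 17.00).
gusset: A = ½·80·20 = 800.00, centroid at (60.67, 40.67).
ΣA = 9300.00 mm², ΣAX̄ = 382753.33 mm³, ΣAȲ = 519753.33 mm³.
X̄ = 382753.33/9300.00 = 41.16 mm; Ȳ = 519753.33/9300.00 = 55.89 mm.

X̄ = 41.16 mm, Ȳ = 55.89 mm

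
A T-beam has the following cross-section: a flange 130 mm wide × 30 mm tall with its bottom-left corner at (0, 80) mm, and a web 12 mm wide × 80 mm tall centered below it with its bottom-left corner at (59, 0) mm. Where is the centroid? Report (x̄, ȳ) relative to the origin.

Part | A | x̄ᵢ | ȳᵢ | A·x̄ᵢ | A·ȳᵢ
web | 960.00 | 65.00 | 40.00 | 62400.00 | 38400.00
flange | 3900.00 | 65.00 | 95.00 | 253500.00 | 370500.00
Σ | 4860.00 |  |  | 315900.00 | 408900.00
x̄ = 315900.00 / 4860.00 = 65.00 mm
ȳ = 408900.00 / 4860.00 = 84.14 mm

x̄ = 65.00 mm, ȳ = 84.14 mm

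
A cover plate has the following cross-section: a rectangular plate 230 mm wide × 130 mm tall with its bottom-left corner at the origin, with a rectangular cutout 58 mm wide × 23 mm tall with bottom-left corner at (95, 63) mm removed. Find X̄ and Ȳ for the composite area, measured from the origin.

X̄ = 114.58 mm, Ȳ = 64.56 mm

plate: A = 230 × 130 = 29900.00, centroid at (115.00, 65.00).
hole: A = −(58 × 23) = -1334.00, centroid at (124.00, 74.50).
ΣA = 28566.00 mm², ΣAX̄ = 3273084.00 mm³, ΣAȲ = 1844117.00 mm³.
X̄ = 3273084.00/28566.00 = 114.58 mm; Ȳ = 1844117.00/28566.00 = 64.56 mm.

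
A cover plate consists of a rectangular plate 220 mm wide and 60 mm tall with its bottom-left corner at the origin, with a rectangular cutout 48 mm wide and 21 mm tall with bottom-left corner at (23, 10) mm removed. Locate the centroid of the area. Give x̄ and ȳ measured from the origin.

plate: A = 220 × 60 = 13200.00, centroid at (110.00, 30.00).
hole: A = −(48 × 21) = -1008.00, centroid at (47.00, 20.50).
ΣA = 12192.00 mm²
ΣAx̄ = (13200.00)(110.00) + (-1008.00)(47.00) = 1404624.00 mm³
ΣAȳ = (13200.00)(30.00) + (-1008.00)(20.50) = 375336.00 mm³
x̄ = 1404624.00 / 12192.00 = 115.21 mm
ȳ = 375336.00 / 12192.00 = 30.79 mm

x̄ = 115.21 mm, ȳ = 30.79 mm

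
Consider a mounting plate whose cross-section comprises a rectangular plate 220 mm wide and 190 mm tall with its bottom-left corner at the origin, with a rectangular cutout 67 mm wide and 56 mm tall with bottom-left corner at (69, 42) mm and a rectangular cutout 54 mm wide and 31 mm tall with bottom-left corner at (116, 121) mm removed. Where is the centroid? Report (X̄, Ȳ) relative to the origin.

Part | A | x̄ᵢ | ȳᵢ | A·x̄ᵢ | A·ȳᵢ
plate | 41800.00 | 110.00 | 95.00 | 4598000.00 | 3971000.00
hole 1 | -3752.00 | 102.50 | 70.00 | -384580.00 | -262640.00
hole 2 | -1674.00 | 143.00 | 136.50 | -239382.00 | -228501.00
Σ | 36374.00 |  |  | 3974038.00 | 3479859.00
X̄ = 3974038.00 / 36374.00 = 109.25 mm
Ȳ = 3479859.00 / 36374.00 = 95.67 mm

X̄ = 109.25 mm, Ȳ = 95.67 mm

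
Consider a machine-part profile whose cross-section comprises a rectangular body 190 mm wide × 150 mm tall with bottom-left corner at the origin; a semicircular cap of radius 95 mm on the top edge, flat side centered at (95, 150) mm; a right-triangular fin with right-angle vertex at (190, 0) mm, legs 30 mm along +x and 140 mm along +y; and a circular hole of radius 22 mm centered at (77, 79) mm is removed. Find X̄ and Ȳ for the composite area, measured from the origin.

X̄ = 100.73 mm, Ȳ = 111.28 mm

rectangular body: A = 190 × 150 = 28500.00, centroid at (95.00, 75.00).
semicircular top: A = ½π·95² = 14176.44, centroid at (95.00, 190.32).
triangular fin: A = ½·30·140 = 2100.00, centroid at (200.00, 46.67).
hole: A = −π·22² = -1520.53, centroid at (77.00, 79.00).
ΣA = 43255.91 mm²
ΣAX̄ = (28500.00)(95.00) + (14176.44)(95.00) + (2100.00)(200.00) + (-1520.53)(77.00) = 4357180.63 mm³
ΣAȲ = (28500.00)(75.00) + (14176.44)(190.32) + (2100.00)(46.67) + (-1520.53)(79.00) = 4813426.92 mm³
X̄ = 4357180.63 / 43255.91 = 100.73 mm
Ȳ = 4813426.92 / 43255.91 = 111.28 mm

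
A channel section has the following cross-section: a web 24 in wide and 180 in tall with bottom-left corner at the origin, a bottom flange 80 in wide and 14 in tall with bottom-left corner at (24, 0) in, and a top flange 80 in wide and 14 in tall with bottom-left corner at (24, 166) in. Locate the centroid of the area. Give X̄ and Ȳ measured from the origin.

web: A = 24 × 180 = 4320.00, centroid at (12.00, 90.00).
bottom flange: A = 80 × 14 = 1120.00, centroid at (64.00, 7.00).
top flange: A = 80 × 14 = 1120.00, centroid at (64.00, 173.00).
ΣA = 6560.00 in², ΣAX̄ = 195200.00 in³, ΣAȲ = 590400.00 in³.
X̄ = 195200.00/6560.00 = 29.76 in; Ȳ = 590400.00/6560.00 = 90.00 in.

X̄ = 29.76 in, Ȳ = 90.00 in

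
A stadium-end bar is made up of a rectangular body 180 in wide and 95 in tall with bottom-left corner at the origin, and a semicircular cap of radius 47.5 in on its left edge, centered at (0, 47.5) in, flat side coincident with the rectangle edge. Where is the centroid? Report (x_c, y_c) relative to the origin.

x_c = 71.09 in, y_c = 47.50 in

rectangular body: A = 180 × 95 = 17100.00, centroid at (90.00, 47.50).
semicircular end: A = ½π·47.5² = 3544.11, centroid at (-20.16, 47.50).
ΣA = 20644.11 in²
ΣAx_c = (17100.00)(90.00) + (3544.11)(-20.16) = 1467552.08 in³
ΣAy_c = (17100.00)(47.50) + (3544.11)(47.50) = 980595.19 in³
x_c = 1467552.08 / 20644.11 = 71.09 in
y_c = 980595.19 / 20644.11 = 47.50 in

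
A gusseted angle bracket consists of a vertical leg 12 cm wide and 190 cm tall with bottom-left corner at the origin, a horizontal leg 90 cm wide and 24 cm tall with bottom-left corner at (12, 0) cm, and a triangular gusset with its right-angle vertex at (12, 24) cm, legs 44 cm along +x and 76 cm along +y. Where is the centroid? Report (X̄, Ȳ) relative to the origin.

Part | A | x̄ᵢ | ȳᵢ | A·x̄ᵢ | A·ȳᵢ
vertical leg | 2280.00 | 6.00 | 95.00 | 13680.00 | 216600.00
horizontal leg | 2160.00 | 57.00 | 12.00 | 123120.00 | 25920.00
gusset | 1672.00 | 26.67 | 49.33 | 44586.67 | 82485.33
Σ | 6112.00 |  |  | 181386.67 | 325005.33
X̄ = 181386.67 / 6112.00 = 29.68 cm
Ȳ = 325005.33 / 6112.00 = 53.17 cm

X̄ = 29.68 cm, Ȳ = 53.17 cm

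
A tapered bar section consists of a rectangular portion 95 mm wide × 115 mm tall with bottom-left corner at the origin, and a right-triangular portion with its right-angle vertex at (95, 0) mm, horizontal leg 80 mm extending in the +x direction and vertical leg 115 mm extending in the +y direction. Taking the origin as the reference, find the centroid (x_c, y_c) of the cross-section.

rectangular portion: A = 95 × 115 = 10925.00, centroid at (47.50, 57.50).
triangular portion: A = ½·80·115 = 4600.00, centroid at (121.67, 38.33).
ΣA = 15525.00 mm², ΣAx_c = 1078604.17 mm³, ΣAy_c = 804520.83 mm³.
x_c = 1078604.17/15525.00 = 69.48 mm; y_c = 804520.83/15525.00 = 51.82 mm.

x_c = 69.48 mm, y_c = 51.82 mm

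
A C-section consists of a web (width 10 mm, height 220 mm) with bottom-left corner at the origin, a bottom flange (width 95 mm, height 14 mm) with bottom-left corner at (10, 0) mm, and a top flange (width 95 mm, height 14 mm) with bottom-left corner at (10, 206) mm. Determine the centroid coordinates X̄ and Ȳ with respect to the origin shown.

web: A = 10 × 220 = 2200.00, centroid at (5.00, 110.00).
bottom flange: A = 95 × 14 = 1330.00, centroid at (57.50, 7.00).
top flange: A = 95 × 14 = 1330.00, centroid at (57.50, 213.00).
ΣA = 4860.00 mm²
ΣAX̄ = (2200.00)(5.00) + (1330.00)(57.50) + (1330.00)(57.50) = 163950.00 mm³
ΣAȲ = (2200.00)(110.00) + (1330.00)(7.00) + (1330.00)(213.00) = 534600.00 mm³
X̄ = 163950.00 / 4860.00 = 33.73 mm
Ȳ = 534600.00 / 4860.00 = 110.00 mm

X̄ = 33.73 mm, Ȳ = 110.00 mm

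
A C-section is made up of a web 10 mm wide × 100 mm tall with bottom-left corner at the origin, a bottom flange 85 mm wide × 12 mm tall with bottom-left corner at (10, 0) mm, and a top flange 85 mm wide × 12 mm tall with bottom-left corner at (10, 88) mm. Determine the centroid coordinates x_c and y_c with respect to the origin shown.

web: A = 10 × 100 = 1000.00, centroid at (5.00, 50.00).
bottom flange: A = 85 × 12 = 1020.00, centroid at (52.50, 6.00).
top flange: A = 85 × 12 = 1020.00, centroid at (52.50, 94.00).
ΣA = 3040.00 mm², ΣAx_c = 112100.00 mm³, ΣAy_c = 152000.00 mm³.
x_c = 112100.00/3040.00 = 36.88 mm; y_c = 152000.00/3040.00 = 50.00 mm.

x_c = 36.88 mm, y_c = 50.00 mm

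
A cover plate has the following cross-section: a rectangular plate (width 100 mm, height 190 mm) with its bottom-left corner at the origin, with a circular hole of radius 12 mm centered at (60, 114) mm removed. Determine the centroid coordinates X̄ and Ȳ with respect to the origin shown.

plate: A = 100 × 190 = 19000.00, centroid at (50.00, 95.00).
hole: A = −π·12² = -452.39, centroid at (60.00, 114.00).
ΣA = 18547.61 mm², ΣAX̄ = 922856.64 mm³, ΣAȲ = 1753427.61 mm³.
X̄ = 922856.64/18547.61 = 49.76 mm; Ȳ = 1753427.61/18547.61 = 94.54 mm.

X̄ = 49.76 mm, Ȳ = 94.54 mm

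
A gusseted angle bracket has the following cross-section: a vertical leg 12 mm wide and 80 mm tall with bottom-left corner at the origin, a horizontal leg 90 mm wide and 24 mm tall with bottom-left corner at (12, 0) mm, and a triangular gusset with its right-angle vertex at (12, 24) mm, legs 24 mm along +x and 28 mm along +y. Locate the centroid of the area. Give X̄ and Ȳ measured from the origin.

vertical leg: A = 12 × 80 = 960.00, centroid at (6.00, 40.00).
horizontal leg: A = 90 × 24 = 2160.00, centroid at (57.00, 12.00).
gusset: A = ½·24·28 = 336.00, centroid at (20.00, 33.33).
ΣA = 3456.00 mm², ΣAX̄ = 135600.00 mm³, ΣAȲ = 75520.00 mm³.
X̄ = 135600.00/3456.00 = 39.24 mm; Ȳ = 75520.00/3456.00 = 21.85 mm.

X̄ = 39.24 mm, Ȳ = 21.85 mm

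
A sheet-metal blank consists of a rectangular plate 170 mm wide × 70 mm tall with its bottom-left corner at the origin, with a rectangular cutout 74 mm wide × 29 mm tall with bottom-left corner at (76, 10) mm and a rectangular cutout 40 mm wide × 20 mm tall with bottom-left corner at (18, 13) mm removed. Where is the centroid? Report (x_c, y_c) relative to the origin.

x_c = 82.49 mm, y_c = 38.59 mm

plate: A = 170 × 70 = 11900.00, centroid at (85.00, 35.00).
hole 1: A = −(74 × 29) = -2146.00, centroid at (113.00, 24.50).
hole 2: A = −(40 × 20) = -800.00, centroid at (38.00, 23.00).
ΣA = 8954.00 mm²
ΣAx_c = (11900.00)(85.00) + (-2146.00)(113.00) + (-800.00)(38.00) = 738602.00 mm³
ΣAy_c = (11900.00)(35.00) + (-2146.00)(24.50) + (-800.00)(23.00) = 345523.00 mm³
x_c = 738602.00 / 8954.00 = 82.49 mm
y_c = 345523.00 / 8954.00 = 38.59 mm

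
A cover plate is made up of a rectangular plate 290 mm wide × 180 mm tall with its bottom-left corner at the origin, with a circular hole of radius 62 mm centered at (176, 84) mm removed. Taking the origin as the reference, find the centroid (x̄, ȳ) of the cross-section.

Part | A | x̄ᵢ | ȳᵢ | A·x̄ᵢ | A·ȳᵢ
plate | 52200.00 | 145.00 | 90.00 | 7569000.00 | 4698000.00
hole | -12076.28 | 176.00 | 84.00 | -2125425.66 | -1014407.70
Σ | 40123.72 |  |  | 5443574.34 | 3683592.30
x̄ = 5443574.34 / 40123.72 = 135.67 mm
ȳ = 3683592.30 / 40123.72 = 91.81 mm

x̄ = 135.67 mm, ȳ = 91.81 mm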